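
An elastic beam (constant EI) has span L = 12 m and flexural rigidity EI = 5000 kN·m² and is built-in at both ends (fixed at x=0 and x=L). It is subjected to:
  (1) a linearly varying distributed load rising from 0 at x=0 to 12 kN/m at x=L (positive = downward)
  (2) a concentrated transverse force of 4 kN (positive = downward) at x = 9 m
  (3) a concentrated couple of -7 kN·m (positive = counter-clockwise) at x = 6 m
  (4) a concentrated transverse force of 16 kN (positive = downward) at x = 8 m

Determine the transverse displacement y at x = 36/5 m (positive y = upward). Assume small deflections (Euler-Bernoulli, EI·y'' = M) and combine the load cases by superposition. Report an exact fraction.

Load 1 — triangular load w₀=12 kN/m (0→w₀ over full span):
  y_1 = -w₀x²(L-x)²(x+2L)/(120LEI) = -12·(36/5)²·(12-(36/5))²·((36/5)+2·12)/(120·12·5000) = -606528/9765625 m
Load 2 — point force P=4 kN at a=9 m (b=L-a=3):
  y_2 = -Pb²x²(3aL-(3a+b)x)/(6L³EI)  [x≤a] = -4·3²·(36/5)²·(3·9·12-(3·9+3)·(36/5))/(6·12³·5000) = -243/62500 m
Load 3 — applied couple M₀=-7 kN·m at a=6 m (b=L-a=6):
  y_3 = (R_Ax³/6 - M_Ax²/2 - M₀(x-a)²/2)/EI  [x>a] with R_A=-7/8, M_A=-7/4 = ((-7/8)·(36/5)³/6 - (-7/4)·(36/5)²/2 - (-7)·((36/5)-6)²/2)/5000 = -63/78125 m
Load 4 — point force P=16 kN at a=8 m (b=L-a=4):
  y_4 = -Pb²x²(3aL-(3a+b)x)/(6L³EI)  [x≤a] = -16·4²·(36/5)²·(3·8·12-(3·8+4)·(36/5))/(6·12³·5000) = -1728/78125 m
Superposition: y = Σ y_i = -3473487/39062500 m ≈ -0.088921 m

y(36/5) = -3473487/39062500 m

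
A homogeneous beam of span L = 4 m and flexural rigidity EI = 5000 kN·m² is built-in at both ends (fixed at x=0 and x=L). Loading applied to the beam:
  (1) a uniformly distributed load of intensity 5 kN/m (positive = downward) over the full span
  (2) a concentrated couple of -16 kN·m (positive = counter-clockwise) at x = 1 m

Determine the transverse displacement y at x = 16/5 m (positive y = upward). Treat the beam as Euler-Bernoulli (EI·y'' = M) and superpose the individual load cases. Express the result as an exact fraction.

Load 1 — uniform load w=5 kN/m over full span:
  y_1 = -wx²(L-x)²/(24EI) = -5·(16/5)²·(4-(16/5))²/(24·5000) = -64/234375 m
Load 2 — applied couple M₀=-16 kN·m at a=1 m (b=L-a=3):
  y_2 = (R_Ax³/6 - M_Ax²/2 - M₀(x-a)²/2)/EI  [x>a] with R_A=-9/2, M_A=3 = ((-9/2)·(16/5)³/6 - 3·(16/5)²/2 - (-16)·((16/5)-1)²/2)/5000 = -19/78125 m
Superposition: y = Σ y_i = -121/234375 m ≈ -0.000516 m

y(16/5) = -121/234375 m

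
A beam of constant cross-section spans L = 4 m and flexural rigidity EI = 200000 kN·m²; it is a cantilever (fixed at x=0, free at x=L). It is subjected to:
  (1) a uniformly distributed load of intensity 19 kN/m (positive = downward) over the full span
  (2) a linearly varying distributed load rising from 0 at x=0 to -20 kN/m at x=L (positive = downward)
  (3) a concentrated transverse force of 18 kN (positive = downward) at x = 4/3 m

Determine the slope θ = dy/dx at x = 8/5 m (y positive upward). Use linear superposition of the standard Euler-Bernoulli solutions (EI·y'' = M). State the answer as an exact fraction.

θ(8/5) = -1267/4687500 rad

Load 1 — uniform load w=19 kN/m over full span:
  θ_1 = -wx(x²-3Lx+3L²)/(6EI) = -19·(8/5)·((8/5)²-3·4·(8/5)+3·4²)/(6·200000) = -931/1171875 rad
Load 2 — triangular load w₀=-20 kN/m (0→w₀ over full span):
  θ_2 = (w₀Lx²/4-w₀L²x/3-w₀x⁴/(24L))/EI = ((-20)·4·(8/5)²/4-(-20)·4²·(8/5)/3-(-20)·(8/5)⁴/(24·4))/200000 = 236/390625 rad
Load 3 — point force P=18 kN at a=4/3 m (b=L-a=8/3):
  θ_3 = -Pa²/(2EI)  [x>a] = -18·(4/3)²/(2·200000) = -1/12500 rad
Superposition: θ = Σ θ_i = -1267/4687500 rad ≈ -0.000270 rad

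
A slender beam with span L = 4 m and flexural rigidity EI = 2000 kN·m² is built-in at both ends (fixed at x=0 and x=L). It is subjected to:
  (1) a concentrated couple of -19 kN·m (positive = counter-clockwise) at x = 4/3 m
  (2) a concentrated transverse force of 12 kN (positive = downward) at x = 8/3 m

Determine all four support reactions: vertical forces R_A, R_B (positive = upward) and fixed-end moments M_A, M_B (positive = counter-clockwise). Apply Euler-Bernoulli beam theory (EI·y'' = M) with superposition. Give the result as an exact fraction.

R_A = -29/9 kN, M_A = 32/9 kN·m, R_B = 137/9 kN, M_B = -121/9 kN·m

Load 1 — applied couple M₀=-19 kN·m at a=4/3 m (b=L-a=8/3):
  R_A = 6M₀ab/L³ = 6·(-19)·(4/3)·(8/3)/4³ = -19/3 kN
  M_A = M₀b(2a-b)/L² = (-19)·(8/3)·(2·(4/3)-(8/3))/4² = 0 kN·m
  R_B = -6M₀ab/L³ = -6·(-19)·(4/3)·(8/3)/4³ = 19/3 kN
  M_B = M₀a(2b-a)/L² = (-19)·(4/3)·(2·(8/3)-(4/3))/4² = -19/3 kN·m
Load 2 — point force P=12 kN at a=8/3 m (b=L-a=4/3):
  R_A = Pb²(3a+b)/L³ = 12·(4/3)²·(3·(8/3)+(4/3))/4³ = 28/9 kN
  M_A = Pab²/L² = 12·(8/3)·(4/3)²/4² = 32/9 kN·m
  R_B = Pa²(a+3b)/L³ = 12·(8/3)²·((8/3)+3·(4/3))/4³ = 80/9 kN
  M_B = -Pa²b/L² = -12·(8/3)²·(4/3)/4² = -64/9 kN·m
Superposition: R_A = -29/9 kN, M_A = 32/9 kN·m, R_B = 137/9 kN, M_B = -121/9 kN·m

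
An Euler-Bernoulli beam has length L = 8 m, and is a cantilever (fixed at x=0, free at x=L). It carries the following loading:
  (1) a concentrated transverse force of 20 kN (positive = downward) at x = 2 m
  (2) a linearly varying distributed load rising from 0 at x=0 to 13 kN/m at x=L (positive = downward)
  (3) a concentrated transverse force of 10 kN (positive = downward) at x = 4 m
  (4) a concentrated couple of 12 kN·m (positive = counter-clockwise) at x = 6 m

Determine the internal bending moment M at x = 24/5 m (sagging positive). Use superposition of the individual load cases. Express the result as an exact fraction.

M(24/5) = -17132/375 kN·m

Load 1 — point force P=20 kN at a=2 m (b=L-a=6):
  M_1 = 0  [x>a] = 0 kN·m
Load 2 — triangular load w₀=13 kN/m (0→w₀ over full span):
  M_2 = w₀Lx/2 - w₀L²/3 - w₀x³/(6L) = 13·8·(24/5)/2 - 13·8²/3 - 13·(24/5)³/(6·8) = -21632/375 kN·m
Load 3 — point force P=10 kN at a=4 m (b=L-a=4):
  M_3 = 0  [x>a] = 0 kN·m
Load 4 — applied couple M₀=12 kN·m at a=6 m (b=L-a=2):
  M_4 = M₀  [x≤a] = 12 = 12 kN·m
Superposition: M = Σ M_i = -17132/375 kN·m ≈ -45.685333 kN·m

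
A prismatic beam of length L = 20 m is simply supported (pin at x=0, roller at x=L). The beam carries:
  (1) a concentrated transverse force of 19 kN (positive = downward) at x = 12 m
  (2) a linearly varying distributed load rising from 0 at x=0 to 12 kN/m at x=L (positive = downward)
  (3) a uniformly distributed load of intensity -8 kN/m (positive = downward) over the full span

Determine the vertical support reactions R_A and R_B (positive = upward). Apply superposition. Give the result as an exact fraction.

Load 1 — point force P=19 kN at a=12 m (b=L-a=8):
  R_A = Pb/L = 19·8/20 = 38/5 kN
  R_B = Pa/L = 19·12/20 = 57/5 kN
Load 2 — triangular load w₀=12 kN/m (0→w₀ over full span):
  R_A = w₀L/6 = 12·20/6 = 40 kN
  R_B = w₀L/3 = 12·20/3 = 80 kN
Load 3 — uniform load w=-8 kN/m over full span:
  R_A = wL/2 = (-8)·20/2 = -80 kN
  R_B = wL/2 = (-8)·20/2 = -80 kN
Superposition: R_A = -162/5 kN, R_B = 57/5 kN

R_A = -162/5 kN, R_B = 57/5 kN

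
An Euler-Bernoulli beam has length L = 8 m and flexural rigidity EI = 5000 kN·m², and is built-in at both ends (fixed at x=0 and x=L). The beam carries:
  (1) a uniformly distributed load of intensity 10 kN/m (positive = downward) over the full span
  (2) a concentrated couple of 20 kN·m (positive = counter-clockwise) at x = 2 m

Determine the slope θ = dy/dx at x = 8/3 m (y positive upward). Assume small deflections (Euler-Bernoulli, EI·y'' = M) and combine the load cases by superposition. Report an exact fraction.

θ(8/3) = -101/20250 rad

Load 1 — uniform load w=10 kN/m over full span:
  θ_1 = -wx(L-x)(L-2x)/(12EI) = -10·(8/3)·(8-(8/3))·(8-2·(8/3))/(12·5000) = -64/10125 rad
Load 2 — applied couple M₀=20 kN·m at a=2 m (b=L-a=6):
  θ_2 = (R_Ax²/2 - M_Ax - M₀(x-a))/EI  [x>a] with R_A=45/16, M_A=-15/4 = ((45/16)·(8/3)²/2 - (-15/4)·(8/3) - 20·((8/3)-2))/5000 = 1/750 rad
Superposition: θ = Σ θ_i = -101/20250 rad ≈ -0.004988 rad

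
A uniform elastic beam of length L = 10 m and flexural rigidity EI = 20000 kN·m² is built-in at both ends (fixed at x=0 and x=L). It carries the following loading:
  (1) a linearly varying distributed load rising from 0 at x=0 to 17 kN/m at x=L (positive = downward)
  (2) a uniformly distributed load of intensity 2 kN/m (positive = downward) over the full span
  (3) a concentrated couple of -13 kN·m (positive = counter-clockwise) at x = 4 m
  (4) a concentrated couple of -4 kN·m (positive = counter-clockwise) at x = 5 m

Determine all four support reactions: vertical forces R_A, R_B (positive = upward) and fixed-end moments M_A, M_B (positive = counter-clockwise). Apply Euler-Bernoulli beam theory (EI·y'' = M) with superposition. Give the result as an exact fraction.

Load 1 — triangular load w₀=17 kN/m (0→w₀ over full span):
  R_A = 3w₀L/20 = 3·17·10/20 = 51/2 kN
  M_A = w₀L²/30 = 17·10²/30 = 170/3 kN·m
  R_B = 7w₀L/20 = 7·17·10/20 = 119/2 kN
  M_B = -w₀L²/20 = -17·10²/20 = -85 kN·m
Load 2 — uniform load w=2 kN/m over full span:
  R_A = wL/2 = 2·10/2 = 10 kN
  M_A = wL²/12 = 2·10²/12 = 50/3 kN·m
  R_B = wL/2 = 2·10/2 = 10 kN
  M_B = -wL²/12 = -2·10²/12 = -50/3 kN·m
Load 3 — applied couple M₀=-13 kN·m at a=4 m (b=L-a=6):
  R_A = 6M₀ab/L³ = 6·(-13)·4·6/10³ = -234/125 kN
  M_A = M₀b(2a-b)/L² = (-13)·6·(2·4-6)/10² = -39/25 kN·m
  R_B = -6M₀ab/L³ = -6·(-13)·4·6/10³ = 234/125 kN
  M_B = M₀a(2b-a)/L² = (-13)·4·(2·6-4)/10² = -104/25 kN·m
Load 4 — applied couple M₀=-4 kN·m at a=5 m (b=L-a=5):
  R_A = 6M₀ab/L³ = 6·(-4)·5·5/10³ = -3/5 kN
  M_A = M₀b(2a-b)/L² = (-4)·5·(2·5-5)/10² = -1 kN·m
  R_B = -6M₀ab/L³ = -6·(-4)·5·5/10³ = 3/5 kN
  M_B = M₀a(2b-a)/L² = (-4)·5·(2·5-5)/10² = -1 kN·m
Superposition: R_A = 8257/250 kN, M_A = 5308/75 kN·m, R_B = 17993/250 kN, M_B = -8012/75 kN·m

R_A = 8257/250 kN, M_A = 5308/75 kN·m, R_B = 17993/250 kN, M_B = -8012/75 kN·m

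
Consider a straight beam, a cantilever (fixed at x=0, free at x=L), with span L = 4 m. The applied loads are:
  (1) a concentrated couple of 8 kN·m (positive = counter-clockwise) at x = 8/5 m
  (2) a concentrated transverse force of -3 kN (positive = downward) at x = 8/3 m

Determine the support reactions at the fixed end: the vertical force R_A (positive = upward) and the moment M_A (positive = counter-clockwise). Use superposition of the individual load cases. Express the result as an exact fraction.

R_A = -3 kN, M_A = -16 kN·m

Load 1 — applied couple M₀=8 kN·m at a=8/5 m (b=L-a=12/5):
  R_A = 0 kN
  M_A = -M₀ = -8 kN·m
Load 2 — point force P=-3 kN at a=8/3 m (b=L-a=4/3):
  R_A = P = (-3) = -3 kN
  M_A = Pa = (-3)·(8/3) = -8 kN·m
Superposition: R_A = -3 kN, M_A = -16 kN·m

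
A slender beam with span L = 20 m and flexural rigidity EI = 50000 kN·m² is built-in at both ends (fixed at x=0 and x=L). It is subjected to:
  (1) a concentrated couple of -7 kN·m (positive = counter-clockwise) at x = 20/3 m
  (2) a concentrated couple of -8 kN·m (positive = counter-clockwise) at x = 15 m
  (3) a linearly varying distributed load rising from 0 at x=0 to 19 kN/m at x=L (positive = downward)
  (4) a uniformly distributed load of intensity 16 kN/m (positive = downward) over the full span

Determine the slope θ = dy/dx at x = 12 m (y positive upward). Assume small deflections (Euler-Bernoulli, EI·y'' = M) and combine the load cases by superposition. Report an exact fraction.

Load 1 — applied couple M₀=-7 kN·m at a=20/3 m (b=L-a=40/3):
  θ_1 = (R_Ax²/2 - M_Ax - M₀(x-a))/EI  [x>a] with R_A=-7/15, M_A=0 = ((-7/15)·12²/2 - 0·12 - (-7)·(12-(20/3)))/50000 = 7/93750 rad
Load 2 — applied couple M₀=-8 kN·m at a=15 m (b=L-a=5):
  θ_2 = (R_Ax²/2 - M_Ax)/EI  [x≤a] with R_A=-9/20, M_A=-5/2 = ((-9/20)·12²/2 - (-5/2)·12)/50000 = -3/62500 rad
Load 3 — triangular load w₀=19 kN/m (0→w₀ over full span):
  θ_3 = -w₀(2x(L-x)(L-2x)(x+2L)+x²(L-x)²)/(120LEI) = -19·(2·12·(20-12)·(20-2·12)·(12+2·20)+12²·(20-12)²)/(120·20·50000) = 76/15625 rad
Load 4 — uniform load w=16 kN/m over full span:
  θ_4 = -wx(L-x)(L-2x)/(12EI) = -16·12·(20-12)·(20-2·12)/(12·50000) = 32/3125 rad
Superposition: θ = Σ θ_i = 2837/187500 rad ≈ 0.015131 rad

θ(12) = 2837/187500 rad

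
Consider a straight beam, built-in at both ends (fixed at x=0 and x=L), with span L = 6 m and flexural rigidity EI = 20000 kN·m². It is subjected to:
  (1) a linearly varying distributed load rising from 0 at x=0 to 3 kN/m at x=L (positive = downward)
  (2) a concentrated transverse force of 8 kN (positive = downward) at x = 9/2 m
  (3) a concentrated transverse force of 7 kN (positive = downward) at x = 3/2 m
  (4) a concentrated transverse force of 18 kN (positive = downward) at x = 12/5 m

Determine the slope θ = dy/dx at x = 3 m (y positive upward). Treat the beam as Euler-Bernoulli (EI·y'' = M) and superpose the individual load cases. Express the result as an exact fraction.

Load 1 — triangular load w₀=3 kN/m (0→w₀ over full span):
  θ_1 = -w₀(2x(L-x)(L-2x)(x+2L)+x²(L-x)²)/(120LEI) = -3·(2·3·(6-3)·(6-2·3)·(3+2·6)+3²·(6-3)²)/(120·6·20000) = -27/1600000 rad
Load 2 — point force P=8 kN at a=9/2 m (b=L-a=3/2):
  θ_2 = -Pb²x(2aL-(3a+b)x)/(2L³EI)  [x≤a] = -8·(3/2)²·3·(2·(9/2)·6-(3·(9/2)+(3/2))·3)/(2·6³·20000) = -9/160000 rad
Load 3 — point force P=7 kN at a=3/2 m (b=L-a=9/2):
  θ_3 = Pa²(L-x)(2bL-(3b+a)(L-x))/(2L³EI)  [x>a] = 7·(3/2)²·(6-3)·(2·(9/2)·6-(3·(9/2)+(3/2))·(6-3))/(2·6³·20000) = 63/1280000 rad
Load 4 — point force P=18 kN at a=12/5 m (b=L-a=18/5):
  θ_4 = Pa²(L-x)(2bL-(3b+a)(L-x))/(2L³EI)  [x>a] = 18·(12/5)²·(6-3)·(2·(18/5)·6-(3·(18/5)+(12/5))·(6-3))/(2·6³·20000) = 81/625000 rad
Superposition: θ = Σ θ_i = 16911/160000000 rad ≈ 0.000106 rad

θ(3) = 16911/160000000 rad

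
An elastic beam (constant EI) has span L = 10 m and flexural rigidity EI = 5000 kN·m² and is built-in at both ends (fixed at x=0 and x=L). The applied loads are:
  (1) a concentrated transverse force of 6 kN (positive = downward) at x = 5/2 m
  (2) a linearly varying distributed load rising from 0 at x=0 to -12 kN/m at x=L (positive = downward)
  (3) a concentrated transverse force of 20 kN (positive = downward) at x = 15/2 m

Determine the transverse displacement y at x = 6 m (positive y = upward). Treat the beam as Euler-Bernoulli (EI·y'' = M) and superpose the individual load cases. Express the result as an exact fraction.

y(6) = 8101/500000 m

Load 1 — point force P=6 kN at a=5/2 m (b=L-a=15/2):
  y_1 = -Pa²(L-x)²(3bL-(3b+a)(L-x))/(6L³EI)  [x>a] = -6·(5/2)²·(10-6)²·(3·(15/2)·10-(3·(15/2)+(5/2))·(10-6))/(6·10³·5000) = -1/400 m
Load 2 — triangular load w₀=-12 kN/m (0→w₀ over full span):
  y_2 = -w₀x²(L-x)²(x+2L)/(120LEI) = -(-12)·6²·(10-6)²·(6+2·10)/(120·10·5000) = 468/15625 m
Load 3 — point force P=20 kN at a=15/2 m (b=L-a=5/2):
  y_3 = -Pb²x²(3aL-(3a+b)x)/(6L³EI)  [x≤a] = -20·(5/2)²·6²·(3·(15/2)·10-(3·(15/2)+(5/2))·6)/(6·10³·5000) = -9/800 m
Superposition: y = Σ y_i = 8101/500000 m ≈ 0.016202 m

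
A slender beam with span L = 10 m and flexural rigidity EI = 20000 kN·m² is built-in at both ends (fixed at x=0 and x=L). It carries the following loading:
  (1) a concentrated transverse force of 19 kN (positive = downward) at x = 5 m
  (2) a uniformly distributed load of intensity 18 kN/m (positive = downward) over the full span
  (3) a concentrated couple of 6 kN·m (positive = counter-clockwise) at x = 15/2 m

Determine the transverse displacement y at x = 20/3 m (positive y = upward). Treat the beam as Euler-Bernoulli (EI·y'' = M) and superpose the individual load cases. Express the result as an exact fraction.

Load 1 — point force P=19 kN at a=5 m (b=L-a=5):
  y_1 = -Pa²(L-x)²(3bL-(3b+a)(L-x))/(6L³EI)  [x>a] = -19·5²·(10-(20/3))²·(3·5·10-(3·5+5)·(10-(20/3)))/(6·10³·20000) = -19/5184 m
Load 2 — uniform load w=18 kN/m over full span:
  y_2 = -wx²(L-x)²/(24EI) = -18·(20/3)²·(10-(20/3))²/(24·20000) = -1/54 m
Load 3 — applied couple M₀=6 kN·m at a=15/2 m (b=L-a=5/2):
  y_3 = (R_Ax³/6 - M_Ax²/2)/EI  [x≤a] with R_A=27/40, M_A=15/8 = ((27/40)·(20/3)³/6 - (15/8)·(20/3)²/2)/20000 = -1/2400 m
Superposition: y = Σ y_i = -2929/129600 m ≈ -0.022600 m

y(20/3) = -2929/129600 m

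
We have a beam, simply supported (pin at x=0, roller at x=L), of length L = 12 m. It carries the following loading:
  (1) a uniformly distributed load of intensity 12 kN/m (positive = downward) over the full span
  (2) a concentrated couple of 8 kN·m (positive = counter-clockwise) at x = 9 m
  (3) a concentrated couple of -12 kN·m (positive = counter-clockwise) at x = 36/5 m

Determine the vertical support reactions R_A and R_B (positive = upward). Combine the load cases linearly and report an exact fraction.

R_A = 215/3 kN, R_B = 217/3 kN

Load 1 — uniform load w=12 kN/m over full span:
  R_A = wL/2 = 12·12/2 = 72 kN
  R_B = wL/2 = 12·12/2 = 72 kN
Load 2 — applied couple M₀=8 kN·m at a=9 m (b=L-a=3):
  R_A = M₀/L = 8/12 = 2/3 kN
  R_B = -M₀/L = -8/12 = -2/3 kN
Load 3 — applied couple M₀=-12 kN·m at a=36/5 m (b=L-a=24/5):
  R_A = M₀/L = (-12)/12 = -1 kN
  R_B = -M₀/L = -(-12)/12 = 1 kN
Superposition: R_A = 215/3 kN, R_B = 217/3 kN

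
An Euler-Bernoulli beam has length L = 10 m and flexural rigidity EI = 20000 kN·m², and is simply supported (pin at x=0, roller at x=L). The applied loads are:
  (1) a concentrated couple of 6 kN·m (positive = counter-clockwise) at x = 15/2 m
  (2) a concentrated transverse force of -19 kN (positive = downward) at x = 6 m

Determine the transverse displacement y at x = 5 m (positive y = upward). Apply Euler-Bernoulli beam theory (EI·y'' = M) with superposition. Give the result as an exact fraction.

Load 1 — applied couple M₀=6 kN·m at a=15/2 m (b=L-a=5/2):
  y_1 = (M₀x³/(6L)+C₁x)/EI  [x≤a] with C₁=M₀(3b²-L²)/(6L)=-65/8 = (6·5³/(6·10)+(-65/8)·5)/20000 = -9/6400 m
Load 2 — point force P=-19 kN at a=6 m (b=L-a=4):
  y_2 = -Pbx(L²-b²-x²)/(6LEI)  [x≤a] = -(-19)·4·5·(10²-4²-5²)/(6·10·20000) = 1121/60000 m
Superposition: y = Σ y_i = 8293/480000 m ≈ 0.017277 m

y(5) = 8293/480000 m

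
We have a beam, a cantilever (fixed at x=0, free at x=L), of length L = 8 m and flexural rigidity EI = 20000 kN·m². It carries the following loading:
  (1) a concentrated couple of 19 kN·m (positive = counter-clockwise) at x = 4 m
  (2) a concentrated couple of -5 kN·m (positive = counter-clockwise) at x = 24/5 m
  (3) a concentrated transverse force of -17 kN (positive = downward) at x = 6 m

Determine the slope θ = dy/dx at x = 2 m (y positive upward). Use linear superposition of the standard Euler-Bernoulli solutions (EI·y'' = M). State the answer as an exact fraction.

θ(2) = 99/10000 rad

Load 1 — applied couple M₀=19 kN·m at a=4 m (b=L-a=4):
  θ_1 = M₀x/EI  [x≤a] = 19·2/20000 = 19/10000 rad
Load 2 — applied couple M₀=-5 kN·m at a=24/5 m (b=L-a=16/5):
  θ_2 = M₀x/EI  [x≤a] = (-5)·2/20000 = -1/2000 rad
Load 3 — point force P=-17 kN at a=6 m (b=L-a=2):
  θ_3 = -Px(2a-x)/(2EI)  [x≤a] = -(-17)·2·(2·6-2)/(2·20000) = 17/2000 rad
Superposition: θ = Σ θ_i = 99/10000 rad ≈ 0.009900 rad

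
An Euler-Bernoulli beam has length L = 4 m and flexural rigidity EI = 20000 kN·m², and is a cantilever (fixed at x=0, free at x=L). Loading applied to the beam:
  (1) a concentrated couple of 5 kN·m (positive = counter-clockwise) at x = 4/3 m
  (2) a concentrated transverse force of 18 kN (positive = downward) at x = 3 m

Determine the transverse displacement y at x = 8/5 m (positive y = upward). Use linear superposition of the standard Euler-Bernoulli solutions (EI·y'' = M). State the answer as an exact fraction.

y(8/5) = -7117/2812500 m

Load 1 — applied couple M₀=5 kN·m at a=4/3 m (b=L-a=8/3):
  y_1 = M₀a(2x-a)/(2EI)  [x>a] = 5·(4/3)·(2·(8/5)-(4/3))/(2·20000) = 7/22500 m
Load 2 — point force P=18 kN at a=3 m (b=L-a=1):
  y_2 = -Px²(3a-x)/(6EI)  [x≤a] = -18·(8/5)²·(3·3-(8/5))/(6·20000) = -222/78125 m
Superposition: y = Σ y_i = -7117/2812500 m ≈ -0.002530 m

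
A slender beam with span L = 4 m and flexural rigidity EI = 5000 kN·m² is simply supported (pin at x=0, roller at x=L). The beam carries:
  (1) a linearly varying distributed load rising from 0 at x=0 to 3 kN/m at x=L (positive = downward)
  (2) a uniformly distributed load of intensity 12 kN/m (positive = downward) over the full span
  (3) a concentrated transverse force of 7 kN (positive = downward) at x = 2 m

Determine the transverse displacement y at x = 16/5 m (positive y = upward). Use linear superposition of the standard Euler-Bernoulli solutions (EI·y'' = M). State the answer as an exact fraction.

y(16/5) = -377101/58593750 m

Load 1 — triangular load w₀=3 kN/m (0→w₀ over full span):
  y_1 = -w₀x(7L⁴-10L²x²+3x⁴)/(360LEI) = -3·(16/5)·(7·4⁴-10·4²·(16/5)²+3·(16/5)⁴)/(360·4·5000) = -6096/9765625 m
Load 2 — uniform load w=12 kN/m over full span:
  y_2 = -wx(L³-2Lx²+x³)/(24EI) = -12·(16/5)·(4³-2·4·(16/5)²+(16/5)³)/(24·5000) = -1856/390625 m
Load 3 — point force P=7 kN at a=2 m (b=L-a=2):
  y_3 = -Pa(L-x)(2Lx-a²-x²)/(6LEI)  [x>a] = -7·2·(4-(16/5))·(2·4·(16/5)-2²-(16/5)²)/(6·4·5000) = -497/468750 m
Superposition: y = Σ y_i = -377101/58593750 m ≈ -0.006436 m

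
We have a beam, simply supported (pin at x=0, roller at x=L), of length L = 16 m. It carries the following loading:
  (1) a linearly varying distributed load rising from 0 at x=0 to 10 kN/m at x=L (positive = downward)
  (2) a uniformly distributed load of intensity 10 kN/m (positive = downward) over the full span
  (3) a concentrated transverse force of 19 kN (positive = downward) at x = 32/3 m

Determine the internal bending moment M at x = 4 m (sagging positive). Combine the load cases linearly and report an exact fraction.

M(4) = 1096/3 kN·m

Load 1 — triangular load w₀=10 kN/m (0→w₀ over full span):
  M_1 = w₀Lx/6 - w₀x³/(6L) = 10·16·4/6 - 10·4³/(6·16) = 100 kN·m
Load 2 — uniform load w=10 kN/m over full span:
  M_2 = wx(L-x)/2 = 10·4·(16-4)/2 = 240 kN·m
Load 3 — point force P=19 kN at a=32/3 m (b=L-a=16/3):
  M_3 = Pbx/L  [x≤a] = 19·(16/3)·4/16 = 76/3 kN·m
Superposition: M = Σ M_i = 1096/3 kN·m ≈ 365.333333 kN·m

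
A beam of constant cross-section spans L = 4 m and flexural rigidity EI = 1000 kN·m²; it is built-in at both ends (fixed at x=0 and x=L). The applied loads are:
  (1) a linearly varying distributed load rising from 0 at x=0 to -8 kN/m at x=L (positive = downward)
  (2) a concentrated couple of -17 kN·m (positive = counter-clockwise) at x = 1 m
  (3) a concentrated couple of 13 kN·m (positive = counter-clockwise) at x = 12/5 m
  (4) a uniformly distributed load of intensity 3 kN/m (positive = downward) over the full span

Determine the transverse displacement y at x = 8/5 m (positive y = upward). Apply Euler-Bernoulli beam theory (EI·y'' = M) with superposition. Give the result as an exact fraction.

y(8/5) = -184307/31250000 m

Load 1 — triangular load w₀=-8 kN/m (0→w₀ over full span):
  y_1 = -w₀x²(L-x)²(x+2L)/(120LEI) = -(-8)·(8/5)²·(4-(8/5))²·((8/5)+2·4)/(120·4·1000) = 4608/1953125 m
Load 2 — applied couple M₀=-17 kN·m at a=1 m (b=L-a=3):
  y_2 = (R_Ax³/6 - M_Ax²/2 - M₀(x-a)²/2)/EI  [x>a] with R_A=-153/32, M_A=51/16 = ((-153/32)·(8/5)³/6 - (51/16)·(8/5)²/2 - (-17)·((8/5)-1)²/2)/1000 = -1071/250000 m
Load 3 — applied couple M₀=13 kN·m at a=12/5 m (b=L-a=8/5):
  y_3 = (R_Ax³/6 - M_Ax²/2)/EI  [x≤a] with R_A=117/25, M_A=104/25 = ((117/25)·(8/5)³/6 - (104/25)·(8/5)²/2)/1000 = -832/390625 m
Load 4 — uniform load w=3 kN/m over full span:
  y_4 = -wx²(L-x)²/(24EI) = -3·(8/5)²·(4-(8/5))²/(24·1000) = -144/78125 m
Superposition: y = Σ y_i = -184307/31250000 m ≈ -0.005898 m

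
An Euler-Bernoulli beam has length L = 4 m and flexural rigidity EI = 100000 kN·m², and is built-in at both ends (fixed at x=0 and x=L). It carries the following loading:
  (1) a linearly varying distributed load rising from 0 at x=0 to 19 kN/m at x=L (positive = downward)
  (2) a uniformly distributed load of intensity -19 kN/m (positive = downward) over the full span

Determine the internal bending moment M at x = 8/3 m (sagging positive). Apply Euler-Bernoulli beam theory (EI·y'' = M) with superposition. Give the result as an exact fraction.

Load 1 — triangular load w₀=19 kN/m (0→w₀ over full span):
  M_1 = 3w₀Lx/20 - w₀L²/30 - w₀x³/(6L) = 3·19·4·(8/3)/20 - 19·4²/30 - 19·(8/3)³/(6·4) = 2128/405 kN·m
Load 2 — uniform load w=-19 kN/m over full span:
  M_2 = wLx/2 - wL²/12 - wx²/2 = (-19)·4·(8/3)/2 - (-19)·4²/12 - (-19)·(8/3)²/2 = -76/9 kN·m
Superposition: M = Σ M_i = -1292/405 kN·m ≈ -3.190123 kN·m

M(8/3) = -1292/405 kN·m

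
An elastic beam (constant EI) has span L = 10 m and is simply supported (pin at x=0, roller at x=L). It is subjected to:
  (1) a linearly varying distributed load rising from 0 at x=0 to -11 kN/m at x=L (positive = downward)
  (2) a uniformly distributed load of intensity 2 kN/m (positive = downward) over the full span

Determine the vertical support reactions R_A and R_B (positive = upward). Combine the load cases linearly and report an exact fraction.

Load 1 — triangular load w₀=-11 kN/m (0→w₀ over full span):
  R_A = w₀L/6 = (-11)·10/6 = -55/3 kN
  R_B = w₀L/3 = (-11)·10/3 = -110/3 kN
Load 2 — uniform load w=2 kN/m over full span:
  R_A = wL/2 = 2·10/2 = 10 kN
  R_B = wL/2 = 2·10/2 = 10 kN
Superposition: R_A = -25/3 kN, R_B = -80/3 kN

R_A = -25/3 kN, R_B = -80/3 kN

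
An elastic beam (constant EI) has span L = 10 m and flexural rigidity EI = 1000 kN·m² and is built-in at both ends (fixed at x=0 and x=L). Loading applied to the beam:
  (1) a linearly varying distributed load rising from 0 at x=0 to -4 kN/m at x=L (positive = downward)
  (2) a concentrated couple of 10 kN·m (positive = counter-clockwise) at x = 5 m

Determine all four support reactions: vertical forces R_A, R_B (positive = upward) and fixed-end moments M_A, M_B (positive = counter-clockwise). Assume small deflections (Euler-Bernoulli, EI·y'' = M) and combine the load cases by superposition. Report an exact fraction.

R_A = -9/2 kN, M_A = -65/6 kN·m, R_B = -31/2 kN, M_B = 45/2 kN·m

Load 1 — triangular load w₀=-4 kN/m (0→w₀ over full span):
  R_A = 3w₀L/20 = 3·(-4)·10/20 = -6 kN
  M_A = w₀L²/30 = (-4)·10²/30 = -40/3 kN·m
  R_B = 7w₀L/20 = 7·(-4)·10/20 = -14 kN
  M_B = -w₀L²/20 = -(-4)·10²/20 = 20 kN·m
Load 2 — applied couple M₀=10 kN·m at a=5 m (b=L-a=5):
  R_A = 6M₀ab/L³ = 6·10·5·5/10³ = 3/2 kN
  M_A = M₀b(2a-b)/L² = 10·5·(2·5-5)/10² = 5/2 kN·m
  R_B = -6M₀ab/L³ = -6·10·5·5/10³ = -3/2 kN
  M_B = M₀a(2b-a)/L² = 10·5·(2·5-5)/10² = 5/2 kN·m
Superposition: R_A = -9/2 kN, M_A = -65/6 kN·m, R_B = -31/2 kN, M_B = 45/2 kN·m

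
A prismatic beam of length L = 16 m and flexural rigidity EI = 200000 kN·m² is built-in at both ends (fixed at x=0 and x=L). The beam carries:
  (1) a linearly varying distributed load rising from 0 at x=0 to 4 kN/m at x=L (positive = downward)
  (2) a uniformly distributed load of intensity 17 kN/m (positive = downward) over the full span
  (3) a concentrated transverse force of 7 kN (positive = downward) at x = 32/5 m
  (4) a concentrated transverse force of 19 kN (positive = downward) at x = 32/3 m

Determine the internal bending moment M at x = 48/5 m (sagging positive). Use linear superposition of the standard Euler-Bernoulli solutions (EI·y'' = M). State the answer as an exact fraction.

Load 1 — triangular load w₀=4 kN/m (0→w₀ over full span):
  M_1 = 3w₀Lx/20 - w₀L²/30 - w₀x³/(6L) = 3·4·16·(48/5)/20 - 4·16²/30 - 4·(48/5)³/(6·16) = 7936/375 kN·m
Load 2 — uniform load w=17 kN/m over full span:
  M_2 = wLx/2 - wL²/12 - wx²/2 = 17·16·(48/5)/2 - 17·16²/12 - 17·(48/5)²/2 = 11968/75 kN·m
Load 3 — point force P=7 kN at a=32/5 m (b=L-a=48/5):
  M_3 = Pa²(a+3b)(L-x)/L³ - Pa²b/L²  [x>a] = 7·(32/5)²·((32/5)+3·(48/5))·(16-(48/5))/16³ - 7·(32/5)²·(48/5)/16² = 3136/625 kN·m
Load 4 — point force P=19 kN at a=32/3 m (b=L-a=16/3):
  M_4 = Pb²(3a+b)x/L³ - Pab²/L²  [x≤a] = 19·(16/3)²·(3·(32/3)+(16/3))·(48/5)/16³ - 19·(32/3)·(16/3)²/16² = 3344/135 kN·m
Superposition: M = Σ M_i = 3552592/16875 kN·m ≈ 210.523970 kN·m

M(48/5) = 3552592/16875 kN·m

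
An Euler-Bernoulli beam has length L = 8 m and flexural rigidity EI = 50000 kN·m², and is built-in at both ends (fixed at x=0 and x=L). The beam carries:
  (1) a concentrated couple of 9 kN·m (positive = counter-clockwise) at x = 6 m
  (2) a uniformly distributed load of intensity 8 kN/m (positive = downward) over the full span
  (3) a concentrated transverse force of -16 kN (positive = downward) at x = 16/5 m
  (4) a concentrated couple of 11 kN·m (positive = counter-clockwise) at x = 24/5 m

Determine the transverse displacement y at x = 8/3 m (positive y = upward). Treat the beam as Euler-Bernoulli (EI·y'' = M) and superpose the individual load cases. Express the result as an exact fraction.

y(8/3) = -712501/759375000 m

Load 1 — applied couple M₀=9 kN·m at a=6 m (b=L-a=2):
  y_1 = (R_Ax³/6 - M_Ax²/2)/EI  [x≤a] with R_A=81/64, M_A=45/16 = ((81/64)·(8/3)³/6 - (45/16)·(8/3)²/2)/50000 = -3/25000 m
Load 2 — uniform load w=8 kN/m over full span:
  y_2 = -wx²(L-x)²/(24EI) = -8·(8/3)²·(8-(8/3))²/(24·50000) = -1024/759375 m
Load 3 — point force P=-16 kN at a=16/5 m (b=L-a=24/5):
  y_3 = -Pb²x²(3aL-(3a+b)x)/(6L³EI)  [x≤a] = -(-16)·(24/5)²·(8/3)²·(3·(16/5)·8-(3·(16/5)+(24/5))·(8/3))/(6·8³·50000) = 256/390625 m
Load 4 — applied couple M₀=11 kN·m at a=24/5 m (b=L-a=16/5):
  y_4 = (R_Ax³/6 - M_Ax²/2)/EI  [x≤a] with R_A=99/50, M_A=88/25 = ((99/50)·(8/3)³/6 - (88/25)·(8/3)²/2)/50000 = -88/703125 m
Superposition: y = Σ y_i = -712501/759375000 m ≈ -0.000938 m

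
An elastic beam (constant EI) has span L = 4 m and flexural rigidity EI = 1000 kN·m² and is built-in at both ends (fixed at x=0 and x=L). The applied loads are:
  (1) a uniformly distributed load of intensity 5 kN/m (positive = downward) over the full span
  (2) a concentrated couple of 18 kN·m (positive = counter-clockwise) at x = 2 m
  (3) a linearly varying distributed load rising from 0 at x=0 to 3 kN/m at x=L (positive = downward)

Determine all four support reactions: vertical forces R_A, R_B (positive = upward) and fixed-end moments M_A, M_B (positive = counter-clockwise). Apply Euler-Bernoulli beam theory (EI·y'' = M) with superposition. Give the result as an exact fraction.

Load 1 — uniform load w=5 kN/m over full span:
  R_A = wL/2 = 5·4/2 = 10 kN
  M_A = wL²/12 = 5·4²/12 = 20/3 kN·m
  R_B = wL/2 = 5·4/2 = 10 kN
  M_B = -wL²/12 = -5·4²/12 = -20/3 kN·m
Load 2 — applied couple M₀=18 kN·m at a=2 m (b=L-a=2):
  R_A = 6M₀ab/L³ = 6·18·2·2/4³ = 27/4 kN
  M_A = M₀b(2a-b)/L² = 18·2·(2·2-2)/4² = 9/2 kN·m
  R_B = -6M₀ab/L³ = -6·18·2·2/4³ = -27/4 kN
  M_B = M₀a(2b-a)/L² = 18·2·(2·2-2)/4² = 9/2 kN·m
Load 3 — triangular load w₀=3 kN/m (0→w₀ over full span):
  R_A = 3w₀L/20 = 3·3·4/20 = 9/5 kN
  M_A = w₀L²/30 = 3·4²/30 = 8/5 kN·m
  R_B = 7w₀L/20 = 7·3·4/20 = 21/5 kN
  M_B = -w₀L²/20 = -3·4²/20 = -12/5 kN·m
Superposition: R_A = 371/20 kN, M_A = 383/30 kN·m, R_B = 149/20 kN, M_B = -137/30 kN·m

R_A = 371/20 kN, M_A = 383/30 kN·m, R_B = 149/20 kN, M_B = -137/30 kN·m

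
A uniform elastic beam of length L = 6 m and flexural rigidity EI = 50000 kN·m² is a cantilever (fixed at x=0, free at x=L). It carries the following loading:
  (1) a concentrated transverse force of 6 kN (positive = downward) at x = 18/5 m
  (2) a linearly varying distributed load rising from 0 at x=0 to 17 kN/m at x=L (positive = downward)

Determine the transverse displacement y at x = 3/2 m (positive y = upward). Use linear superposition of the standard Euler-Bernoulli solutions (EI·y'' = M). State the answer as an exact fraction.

y(3/2) = -568107/128000000 m

Load 1 — point force P=6 kN at a=18/5 m (b=L-a=12/5):
  y_1 = -Px²(3a-x)/(6EI)  [x≤a] = -6·(3/2)²·(3·(18/5)-(3/2))/(6·50000) = -837/2000000 m
Load 2 — triangular load w₀=17 kN/m (0→w₀ over full span):
  y_2 = (w₀Lx³/12-w₀L²x²/6-w₀x⁵/(120L))/EI = (17·6·(3/2)³/12-17·6²·(3/2)²/6-17·(3/2)⁵/(120·6))/50000 = -514539/128000000 m
Superposition: y = Σ y_i = -568107/128000000 m ≈ -0.004438 m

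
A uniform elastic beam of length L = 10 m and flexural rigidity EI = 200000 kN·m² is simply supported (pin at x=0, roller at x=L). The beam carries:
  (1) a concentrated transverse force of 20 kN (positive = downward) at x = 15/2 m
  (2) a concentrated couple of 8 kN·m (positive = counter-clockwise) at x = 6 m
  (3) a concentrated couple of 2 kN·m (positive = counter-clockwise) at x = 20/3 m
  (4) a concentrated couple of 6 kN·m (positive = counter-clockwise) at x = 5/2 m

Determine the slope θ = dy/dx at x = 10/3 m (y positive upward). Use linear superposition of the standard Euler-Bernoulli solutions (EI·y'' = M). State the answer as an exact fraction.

Load 1 — point force P=20 kN at a=15/2 m (b=L-a=5/2):
  θ_1 = -Pb(L²-b²-3x²)/(6LEI)  [x≤a] = -20·(5/2)·(10²-(5/2)²-3·(10/3)²)/(6·10·200000) = -29/115200 rad
Load 2 — applied couple M₀=8 kN·m at a=6 m (b=L-a=4):
  θ_2 = (M₀x²/(2L)+C₁)/EI  [x≤a] with C₁=M₀(3b²-L²)/(6L)=-104/15 = (8·(10/3)²/(2·10)+(-104/15))/200000 = -7/562500 rad
Load 3 — applied couple M₀=2 kN·m at a=20/3 m (b=L-a=10/3):
  θ_3 = (M₀x²/(2L)+C₁)/EI  [x≤a] with C₁=M₀(3b²-L²)/(6L)=-20/9 = (2·(10/3)²/(2·10)+(-20/9))/200000 = -1/180000 rad
Load 4 — applied couple M₀=6 kN·m at a=5/2 m (b=L-a=15/2):
  θ_4 = (M₀x²/(2L)-M₀(x-a)+C₁)/EI  [x>a] with C₁=M₀(3b²-L²)/(6L)=55/8 = (6·(10/3)²/(2·10)-6·((10/3)-(5/2))+(55/8))/200000 = 1/38400 rad
Superposition: θ = Σ θ_i = -8773/36000000 rad ≈ -0.000244 rad

θ(10/3) = -8773/36000000 rad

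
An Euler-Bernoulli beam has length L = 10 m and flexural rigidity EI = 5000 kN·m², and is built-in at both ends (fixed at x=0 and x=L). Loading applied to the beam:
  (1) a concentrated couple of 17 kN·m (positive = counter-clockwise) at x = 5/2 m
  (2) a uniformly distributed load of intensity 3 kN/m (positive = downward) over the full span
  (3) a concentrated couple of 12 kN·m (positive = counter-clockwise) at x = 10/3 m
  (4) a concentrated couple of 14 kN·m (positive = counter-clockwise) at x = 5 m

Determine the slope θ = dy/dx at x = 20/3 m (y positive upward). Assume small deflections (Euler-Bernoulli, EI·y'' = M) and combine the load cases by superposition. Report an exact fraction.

Load 1 — applied couple M₀=17 kN·m at a=5/2 m (b=L-a=15/2):
  θ_1 = (R_Ax²/2 - M_Ax - M₀(x-a))/EI  [x>a] with R_A=153/80, M_A=-51/16 = ((153/80)·(20/3)²/2 - (-51/16)·(20/3) - 17·((20/3)-(5/2)))/5000 = -17/12000 rad
Load 2 — uniform load w=3 kN/m over full span:
  θ_2 = -wx(L-x)(L-2x)/(12EI) = -3·(20/3)·(10-(20/3))·(10-2·(20/3))/(12·5000) = 1/270 rad
Load 3 — applied couple M₀=12 kN·m at a=10/3 m (b=L-a=20/3):
  θ_3 = (R_Ax²/2 - M_Ax - M₀(x-a))/EI  [x>a] with R_A=8/5, M_A=0 = ((8/5)·(20/3)²/2 - 0·(20/3) - 12·((20/3)-(10/3)))/5000 = -1/1125 rad
Load 4 — applied couple M₀=14 kN·m at a=5 m (b=L-a=5):
  θ_4 = (R_Ax²/2 - M_Ax - M₀(x-a))/EI  [x>a] with R_A=21/10, M_A=7/2 = ((21/10)·(20/3)²/2 - (7/2)·(20/3) - 14·((20/3)-5))/5000 = 0 rad
Superposition: θ = Σ θ_i = 151/108000 rad ≈ 0.001398 rad

θ(20/3) = 151/108000 rad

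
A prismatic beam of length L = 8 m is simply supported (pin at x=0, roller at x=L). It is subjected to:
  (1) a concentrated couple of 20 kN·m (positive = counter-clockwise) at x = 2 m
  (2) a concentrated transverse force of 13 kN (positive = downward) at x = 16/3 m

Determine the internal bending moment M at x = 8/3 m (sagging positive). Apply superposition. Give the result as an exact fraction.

M(8/3) = -16/9 kN·m

Load 1 — applied couple M₀=20 kN·m at a=2 m (b=L-a=6):
  M_1 = M₀x/L - M₀  [x>a] = 20·(8/3)/8 - 20 = -40/3 kN·m
Load 2 — point force P=13 kN at a=16/3 m (b=L-a=8/3):
  M_2 = Pbx/L  [x≤a] = 13·(8/3)·(8/3)/8 = 104/9 kN·m
Superposition: M = Σ M_i = -16/9 kN·m ≈ -1.777778 kN·m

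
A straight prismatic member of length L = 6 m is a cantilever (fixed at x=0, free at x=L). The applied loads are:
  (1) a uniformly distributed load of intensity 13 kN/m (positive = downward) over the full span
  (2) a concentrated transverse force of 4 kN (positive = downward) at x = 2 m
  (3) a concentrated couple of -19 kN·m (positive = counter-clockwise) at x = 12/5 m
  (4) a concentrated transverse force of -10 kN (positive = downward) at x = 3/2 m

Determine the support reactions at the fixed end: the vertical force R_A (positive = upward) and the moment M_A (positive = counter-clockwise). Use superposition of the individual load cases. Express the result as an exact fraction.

R_A = 72 kN, M_A = 246 kN·m

Load 1 — uniform load w=13 kN/m over full span:
  R_A = wL = 13·6 = 78 kN
  M_A = wL²/2 = 13·6²/2 = 234 kN·m
Load 2 — point force P=4 kN at a=2 m (b=L-a=4):
  R_A = P = 4 kN
  M_A = Pa = 4·2 = 8 kN·m
Load 3 — applied couple M₀=-19 kN·m at a=12/5 m (b=L-a=18/5):
  R_A = 0 kN
  M_A = -M₀ = -(-19) = 19 kN·m
Load 4 — point force P=-10 kN at a=3/2 m (b=L-a=9/2):
  R_A = P = (-10) = -10 kN
  M_A = Pa = (-10)·(3/2) = -15 kN·m
Superposition: R_A = 72 kN, M_A = 246 kN·m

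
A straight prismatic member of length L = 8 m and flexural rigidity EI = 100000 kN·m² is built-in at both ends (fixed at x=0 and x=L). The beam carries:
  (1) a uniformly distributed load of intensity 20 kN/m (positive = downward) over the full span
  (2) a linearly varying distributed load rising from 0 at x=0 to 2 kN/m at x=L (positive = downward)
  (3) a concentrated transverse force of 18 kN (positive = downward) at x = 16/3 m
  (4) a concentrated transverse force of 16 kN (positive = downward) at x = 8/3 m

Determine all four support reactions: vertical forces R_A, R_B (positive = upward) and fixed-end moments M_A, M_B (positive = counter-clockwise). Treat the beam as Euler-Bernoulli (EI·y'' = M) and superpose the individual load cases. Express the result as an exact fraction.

R_A = 13354/135 kN, M_A = 18976/135 kN·m, R_B = 13916/135 kN, M_B = -19424/135 kN·m

Load 1 — uniform load w=20 kN/m over full span:
  R_A = wL/2 = 20·8/2 = 80 kN
  M_A = wL²/12 = 20·8²/12 = 320/3 kN·m
  R_B = wL/2 = 20·8/2 = 80 kN
  M_B = -wL²/12 = -20·8²/12 = -320/3 kN·m
Load 2 — triangular load w₀=2 kN/m (0→w₀ over full span):
  R_A = 3w₀L/20 = 3·2·8/20 = 12/5 kN
  M_A = w₀L²/30 = 2·8²/30 = 64/15 kN·m
  R_B = 7w₀L/20 = 7·2·8/20 = 28/5 kN
  M_B = -w₀L²/20 = -2·8²/20 = -32/5 kN·m
Load 3 — point force P=18 kN at a=16/3 m (b=L-a=8/3):
  R_A = Pb²(3a+b)/L³ = 18·(8/3)²·(3·(16/3)+(8/3))/8³ = 14/3 kN
  M_A = Pab²/L² = 18·(16/3)·(8/3)²/8² = 32/3 kN·m
  R_B = Pa²(a+3b)/L³ = 18·(16/3)²·((16/3)+3·(8/3))/8³ = 40/3 kN
  M_B = -Pa²b/L² = -18·(16/3)²·(8/3)/8² = -64/3 kN·m
Load 4 — point force P=16 kN at a=8/3 m (b=L-a=16/3):
  R_A = Pb²(3a+b)/L³ = 16·(16/3)²·(3·(8/3)+(16/3))/8³ = 320/27 kN
  M_A = Pab²/L² = 16·(8/3)·(16/3)²/8² = 512/27 kN·m
  R_B = Pa²(a+3b)/L³ = 16·(8/3)²·((8/3)+3·(16/3))/8³ = 112/27 kN
  M_B = -Pa²b/L² = -16·(8/3)²·(16/3)/8² = -256/27 kN·m
Superposition: R_A = 13354/135 kN, M_A = 18976/135 kN·m, R_B = 13916/135 kN, M_B = -19424/135 kN·m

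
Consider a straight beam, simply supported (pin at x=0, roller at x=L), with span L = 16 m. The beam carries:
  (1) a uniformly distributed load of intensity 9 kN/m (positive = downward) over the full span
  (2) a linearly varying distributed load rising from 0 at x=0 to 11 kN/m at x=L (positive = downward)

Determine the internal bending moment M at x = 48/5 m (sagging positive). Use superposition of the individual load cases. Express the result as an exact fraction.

Load 1 — uniform load w=9 kN/m over full span:
  M_1 = wx(L-x)/2 = 9·(48/5)·(16-(48/5))/2 = 6912/25 kN·m
Load 2 — triangular load w₀=11 kN/m (0→w₀ over full span):
  M_2 = w₀Lx/6 - w₀x³/(6L) = 11·16·(48/5)/6 - 11·(48/5)³/(6·16) = 22528/125 kN·m
Superposition: M = Σ M_i = 57088/125 kN·m ≈ 456.704000 kN·m

M(48/5) = 57088/125 kN·m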